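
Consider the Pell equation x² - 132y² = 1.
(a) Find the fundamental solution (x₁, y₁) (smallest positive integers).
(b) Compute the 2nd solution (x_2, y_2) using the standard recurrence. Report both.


Step 1: Find the fundamental solution (x₁, y₁) of x² - 132y² = 1.
  Expand √132 as a continued fraction. a₀ = ⌊√132⌋ = 11; iterate m_{k+1} = d_k·a_k − m_k, d_{k+1} = (132 − m_{k+1}²)/d_k, a_{k+1} = ⌊(a₀ + m_{k+1})/d_{k+1}⌋ (starting m₀ = 0, d₀ = 1), with convergents p_k = a_k·p_{k-1} + p_{k-2}, q_k = a_k·q_{k-1} + q_{k-2} (p₋₁ = 1, q₋₁ = 0):
  k = 0: a₀ = 11; p₀/q₀ = 11/1; p₀² − 132·q₀² = 121 − 132 = -11.
  k = 1: m = 11, d = 11, a = ⌊(11 + 11)/11⌋ = 2; p/q = (2·11 + 1)/(2·1 + 0) = 23/2; p² − 132·q² = 529 − 528 = 1.
  The first convergent with p² − 132·q² = 1 gives the fundamental solution (x₁, y₁) = (23, 2).
Step 2: Apply the recurrence (x_{n+1}, y_{n+1}) = (x₁x_n + 132y₁y_n, x₁y_n + y₁x_n) repeatedly.
  From (x_1, y_1) = (23, 2): x_2 = 23·23 + 132·2·2 = 1057; y_2 = 23·2 + 2·23 = 92.
Step 3: Verify x_2² - 132·y_2² = 1117249 - 1117248 = 1 (should be 1). ✓

(x_1, y_1) = (23, 2); (x_2, y_2) = (1057, 92).


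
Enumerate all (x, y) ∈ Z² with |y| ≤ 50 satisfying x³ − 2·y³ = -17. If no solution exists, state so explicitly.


The equation is x³ - 2y³ = -17. For fixed y, x³ = 2·y³ − 17, so a solution requires the RHS to be a perfect cube.
Strategy: iterate y from -50 to 50, compute RHS = 2·y³ − 17, and check whether it is a (positive or negative) perfect cube.
Check small values of y:
  y = 0: RHS = -17 is not a perfect cube.
  y = 1: RHS = -15 is not a perfect cube.
  y = -1: RHS = -19 is not a perfect cube.
  y = 2: RHS = -1 = (-1)³ ⇒ x = -1 works.
  y = -2: RHS = -33 is not a perfect cube.
  y = 3: RHS = 37 is not a perfect cube.
  y = -3: RHS = -71 is not a perfect cube.
Continuing the search up to |y| = 50 finds no further solutions beyond those listed.
Collected solutions: (-1, 2).

Solutions (with |y| ≤ 50): (-1, 2).


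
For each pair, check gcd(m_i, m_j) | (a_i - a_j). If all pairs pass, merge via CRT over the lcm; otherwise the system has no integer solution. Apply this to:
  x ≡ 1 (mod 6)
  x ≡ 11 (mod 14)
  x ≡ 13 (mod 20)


Moduli 6, 14, 20 are not pairwise coprime, so CRT works modulo lcm(m_i) when all pairwise compatibility conditions hold.
Pairwise compatibility: gcd(m_i, m_j) must divide a_i - a_j for every pair.
Merge one congruence at a time:
  Start: x ≡ 1 (mod 6).
  Combine with x ≡ 11 (mod 14): gcd(6, 14) = 2; 11 - 1 = 10, which IS divisible by 2, so compatible.
    Write x = 1 + 6·t and substitute into x ≡ 11 (mod 14): 6·t ≡ 11 − 1 = 10 (mod 14).
    Divide the congruence (and modulus) by g = 2: 3·t ≡ 5 (mod 7).
    The inverse of 3 mod 7 is 5 (since 3·5 = 15 = 2·7 + 1), so t ≡ 5·5 = 25 ≡ 4 (mod 7).
    Then x = 1 + 6·4 = 25, valid modulo lcm(6, 14) = 42: x ≡ 25 (mod 42).
  Combine with x ≡ 13 (mod 20): gcd(42, 20) = 2; 13 - 25 = -12, which IS divisible by 2, so compatible.
    Write x = 25 + 42·t and substitute into x ≡ 13 (mod 20): 42·t ≡ 13 − 25 = -12 (mod 20).
    Divide the congruence (and modulus) by g = 2: 21·t ≡ -6 (mod 10).
    Reduce coefficients mod 10: 1·t ≡ 4 (mod 10).
    So t ≡ 4 (mod 10).
    Then x = 25 + 42·4 = 193, valid modulo lcm(42, 20) = 420: x ≡ 193 (mod 420).
Verify: 193 mod 6 = 1, 193 mod 14 = 11, 193 mod 20 = 13.

x ≡ 193 (mod 420).


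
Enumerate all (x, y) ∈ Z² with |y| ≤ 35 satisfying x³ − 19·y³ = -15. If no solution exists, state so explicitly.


The equation is x³ - 19y³ = -15. For fixed y, x³ = 19·y³ − 15, so a solution requires the RHS to be a perfect cube.
Strategy: iterate y from -35 to 35, compute RHS = 19·y³ − 15, and check whether it is a (positive or negative) perfect cube.
Check small values of y:
  y = 0: RHS = -15 is not a perfect cube.
  y = 1: RHS = 4 is not a perfect cube.
  y = -1: RHS = -34 is not a perfect cube.
  y = 2: RHS = 137 is not a perfect cube.
  y = -2: RHS = -167 is not a perfect cube.
  y = 3: RHS = 498 is not a perfect cube.
  y = -3: RHS = -528 is not a perfect cube.
Continuing the search up to |y| = 35 finds no solutions either.
No (x, y) in the scanned range satisfies the equation.

No integer solutions with |y| ≤ 35.


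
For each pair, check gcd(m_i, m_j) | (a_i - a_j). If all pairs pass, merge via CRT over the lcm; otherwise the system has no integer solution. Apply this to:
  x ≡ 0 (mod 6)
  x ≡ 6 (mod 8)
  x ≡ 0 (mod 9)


Moduli 6, 8, 9 are not pairwise coprime, so CRT works modulo lcm(m_i) when all pairwise compatibility conditions hold.
Pairwise compatibility: gcd(m_i, m_j) must divide a_i - a_j for every pair.
Merge one congruence at a time:
  Start: x ≡ 0 (mod 6).
  Combine with x ≡ 6 (mod 8): gcd(6, 8) = 2; 6 - 0 = 6, which IS divisible by 2, so compatible.
    Write x = 0 + 6·t and substitute into x ≡ 6 (mod 8): 6·t ≡ 6 − 0 = 6 (mod 8).
    Divide the congruence (and modulus) by g = 2: 3·t ≡ 3 (mod 4).
    The inverse of 3 mod 4 is 3 (since 3·3 = 9 = 2·4 + 1), so t ≡ 3·3 = 9 ≡ 1 (mod 4).
    Then x = 0 + 6·1 = 6, valid modulo lcm(6, 8) = 24: x ≡ 6 (mod 24).
  Combine with x ≡ 0 (mod 9): gcd(24, 9) = 3; 0 - 6 = -6, which IS divisible by 3, so compatible.
    Write x = 6 + 24·t and substitute into x ≡ 0 (mod 9): 24·t ≡ 0 − 6 = -6 (mod 9).
    Divide the congruence (and modulus) by g = 3: 8·t ≡ -2 (mod 3).
    Reduce coefficients mod 3: 2·t ≡ 1 (mod 3).
    The inverse of 2 mod 3 is 2 (since 2·2 = 4 = 1·3 + 1), so t ≡ 2·1 = 2 ≡ 2 (mod 3).
    Then x = 6 + 24·2 = 54, valid modulo lcm(24, 9) = 72: x ≡ 54 (mod 72).
Verify: 54 mod 6 = 0, 54 mod 8 = 6, 54 mod 9 = 0.

x ≡ 54 (mod 72).


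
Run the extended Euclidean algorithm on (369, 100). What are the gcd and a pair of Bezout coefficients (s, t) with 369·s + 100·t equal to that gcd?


Euclidean algorithm on (369, 100) — divide until remainder is 0:
  369 = 3 · 100 + 69
  100 = 1 · 69 + 31
  69 = 2 · 31 + 7
  31 = 4 · 7 + 3
  7 = 2 · 3 + 1
  3 = 3 · 1 + 0
gcd(369, 100) = 1.
Track Bezout coefficients alongside the remainders: start with r₀ = 369 = a·1 + b·0 (s = 1, t = 0) and r₁ = 100 = a·0 + b·1 (s = 0, t = 1); each new remainder r_{k+1} = r_{k-1} − q_k·r_k inherits s_{k+1} = s_{k-1} − q_k·s_k, t_{k+1} = t_{k-1} − q_k·t_k, so r_k = a·s_k + b·t_k at every step:
  q = 3: r = 69, s = 1 − 3·0 = 1, t = 0 − 3·1 = -3  (check: 369·1 + 100·(-3) = 69)
  q = 1: r = 31, s = 0 − 1·1 = -1, t = 1 − 1·(-3) = 4  (check: 369·(-1) + 100·4 = 31)
  q = 2: r = 7, s = 1 − 2·(-1) = 3, t = -3 − 2·4 = -11  (check: 369·3 + 100·(-11) = 7)
  q = 4: r = 3, s = -1 − 4·3 = -13, t = 4 − 4·(-11) = 48  (check: 369·(-13) + 100·48 = 3)
  q = 2: r = 1, s = 3 − 2·(-13) = 29, t = -11 − 2·48 = -107  (check: 369·29 + 100·(-107) = 1)
The row with r = 1 (the gcd) gives the Bezout coefficients s = 29, t = -107.
Result: 369 · (29) + 100 · (-107) = 1.

gcd(369, 100) = 1; s = 29, t = -107 (check: 369·29 + 100·(-107) = 1).


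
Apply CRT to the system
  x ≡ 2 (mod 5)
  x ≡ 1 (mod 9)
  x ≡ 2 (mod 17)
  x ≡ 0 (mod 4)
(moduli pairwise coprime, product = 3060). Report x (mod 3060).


Product of moduli M = 5 · 9 · 17 · 4 = 3060.
Merge one congruence at a time:
  Start: x ≡ 2 (mod 5).
  Combine with x ≡ 1 (mod 9); new modulus lcm = 45.
    Write x = 2 + 5·t and substitute into x ≡ 1 (mod 9): 5·t ≡ 1 − 2 = -1 (mod 9).
    Reduce coefficients mod 9: 5·t ≡ 8 (mod 9).
    The inverse of 5 mod 9 is 2 (since 5·2 = 10 = 1·9 + 1), so t ≡ 2·8 = 16 ≡ 7 (mod 9).
    Then x = 2 + 5·7 = 37, valid modulo lcm(5, 9) = 45: x ≡ 37 (mod 45).
  Combine with x ≡ 2 (mod 17); new modulus lcm = 765.
    Write x = 37 + 45·t and substitute into x ≡ 2 (mod 17): 45·t ≡ 2 − 37 = -35 (mod 17).
    Reduce coefficients mod 17: 11·t ≡ 16 (mod 17).
    The inverse of 11 mod 17 is 14 (since 11·14 = 154 = 9·17 + 1), so t ≡ 14·16 = 224 ≡ 3 (mod 17).
    Then x = 37 + 45·3 = 172, valid modulo lcm(45, 17) = 765: x ≡ 172 (mod 765).
  Combine with x ≡ 0 (mod 4); new modulus lcm = 3060.
    Write x = 172 + 765·t and substitute into x ≡ 0 (mod 4): 765·t ≡ 0 − 172 = -172 (mod 4).
    Reduce coefficients mod 4: 1·t ≡ 0 (mod 4).
    So t ≡ 0 (mod 4).
    Then x = 172 + 765·0 = 172, valid modulo lcm(765, 4) = 3060: x ≡ 172 (mod 3060).
Verify against each original: 172 mod 5 = 2, 172 mod 9 = 1, 172 mod 17 = 2, 172 mod 4 = 0.

x ≡ 172 (mod 3060).


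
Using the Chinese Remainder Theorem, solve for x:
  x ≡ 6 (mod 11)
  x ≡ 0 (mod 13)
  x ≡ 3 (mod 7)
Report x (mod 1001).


Moduli 11, 13, 7 are pairwise coprime; by CRT there is a unique solution modulo M = 11 · 13 · 7 = 1001.
Solve pairwise, accumulating the modulus:
  Start with x ≡ 6 (mod 11).
  Combine with x ≡ 0 (mod 13): since gcd(11, 13) = 1, we get a unique residue mod 143.
    Write x = 6 + 11·t and substitute into x ≡ 0 (mod 13): 11·t ≡ 0 − 6 = -6 (mod 13).
    Reduce coefficients mod 13: 11·t ≡ 7 (mod 13).
    The inverse of 11 mod 13 is 6 (since 11·6 = 66 = 5·13 + 1), so t ≡ 6·7 = 42 ≡ 3 (mod 13).
    Then x = 6 + 11·3 = 39, valid modulo lcm(11, 13) = 143: x ≡ 39 (mod 143).
  Combine with x ≡ 3 (mod 7): since gcd(143, 7) = 1, we get a unique residue mod 1001.
    Write x = 39 + 143·t and substitute into x ≡ 3 (mod 7): 143·t ≡ 3 − 39 = -36 (mod 7).
    Reduce coefficients mod 7: 3·t ≡ 6 (mod 7).
    The inverse of 3 mod 7 is 5 (since 3·5 = 15 = 2·7 + 1), so t ≡ 5·6 = 30 ≡ 2 (mod 7).
    Then x = 39 + 143·2 = 325, valid modulo lcm(143, 7) = 1001: x ≡ 325 (mod 1001).
Verify: 325 mod 11 = 6 ✓, 325 mod 13 = 0 ✓, 325 mod 7 = 3 ✓.

x ≡ 325 (mod 1001).


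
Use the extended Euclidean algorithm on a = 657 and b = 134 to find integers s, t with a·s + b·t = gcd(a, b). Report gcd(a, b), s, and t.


Euclidean algorithm on (657, 134) — divide until remainder is 0:
  657 = 4 · 134 + 121
  134 = 1 · 121 + 13
  121 = 9 · 13 + 4
  13 = 3 · 4 + 1
  4 = 4 · 1 + 0
gcd(657, 134) = 1.
Track Bezout coefficients alongside the remainders: start with r₀ = 657 = a·1 + b·0 (s = 1, t = 0) and r₁ = 134 = a·0 + b·1 (s = 0, t = 1); each new remainder r_{k+1} = r_{k-1} − q_k·r_k inherits s_{k+1} = s_{k-1} − q_k·s_k, t_{k+1} = t_{k-1} − q_k·t_k, so r_k = a·s_k + b·t_k at every step:
  q = 4: r = 121, s = 1 − 4·0 = 1, t = 0 − 4·1 = -4  (check: 657·1 + 134·(-4) = 121)
  q = 1: r = 13, s = 0 − 1·1 = -1, t = 1 − 1·(-4) = 5  (check: 657·(-1) + 134·5 = 13)
  q = 9: r = 4, s = 1 − 9·(-1) = 10, t = -4 − 9·5 = -49  (check: 657·10 + 134·(-49) = 4)
  q = 3: r = 1, s = -1 − 3·10 = -31, t = 5 − 3·(-49) = 152  (check: 657·(-31) + 134·152 = 1)
The row with r = 1 (the gcd) gives the Bezout coefficients s = -31, t = 152.
Result: 657 · (-31) + 134 · (152) = 1.

gcd(657, 134) = 1; s = -31, t = 152 (check: 657·(-31) + 134·152 = 1).


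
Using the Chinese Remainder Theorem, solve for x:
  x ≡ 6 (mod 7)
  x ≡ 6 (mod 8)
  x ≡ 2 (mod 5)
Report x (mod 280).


Moduli 7, 8, 5 are pairwise coprime; by CRT there is a unique solution modulo M = 7 · 8 · 5 = 280.
Solve pairwise, accumulating the modulus:
  Start with x ≡ 6 (mod 7).
  Combine with x ≡ 6 (mod 8): since gcd(7, 8) = 1, we get a unique residue mod 56.
    Write x = 6 + 7·t and substitute into x ≡ 6 (mod 8): 7·t ≡ 6 − 6 = 0 (mod 8).
    The inverse of 7 mod 8 is 7 (since 7·7 = 49 = 6·8 + 1), so t ≡ 7·0 = 0 ≡ 0 (mod 8).
    Then x = 6 + 7·0 = 6, valid modulo lcm(7, 8) = 56: x ≡ 6 (mod 56).
  Combine with x ≡ 2 (mod 5): since gcd(56, 5) = 1, we get a unique residue mod 280.
    Write x = 6 + 56·t and substitute into x ≡ 2 (mod 5): 56·t ≡ 2 − 6 = -4 (mod 5).
    Reduce coefficients mod 5: 1·t ≡ 1 (mod 5).
    So t ≡ 1 (mod 5).
    Then x = 6 + 56·1 = 62, valid modulo lcm(56, 5) = 280: x ≡ 62 (mod 280).
Verify: 62 mod 7 = 6 ✓, 62 mod 8 = 6 ✓, 62 mod 5 = 2 ✓.

x ≡ 62 (mod 280).


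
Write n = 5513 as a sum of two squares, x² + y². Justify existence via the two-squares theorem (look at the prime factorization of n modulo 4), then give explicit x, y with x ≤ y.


Step 1: Factor n = 5513 = 37 · 149.
Step 2: Check the mod-4 condition on each prime factor: 37 ≡ 1 (mod 4), exponent 1; 149 ≡ 1 (mod 4), exponent 1.
All primes ≡ 3 (mod 4) appear to even exponent (or don't appear), so by the two-squares theorem n IS expressible as a sum of two squares.
Step 3: Build a representation. Here n = 37 · 149 is a product of primes ≡ 1 (mod 4). Each prime p ≡ 1 (mod 4) is itself a sum of two squares; find a² by testing p − a² for a perfect square:
  37: 37 − 1² = 36 = 6² ⇒ 37 = 1² + 6².
  149: 149 − 1² = 148, 149 − 2² = 145, 149 − 3² = 140, 149 − 4² = 133, 149 − 5² = 124, 149 − 6² = 113, 149 − 7² = 100 = 10² ⇒ 149 = 7² + 10².
  Combine using the Brahmagupta–Fibonacci identity (a² + b²)(c² + d²) = (ac − bd)² + (ad + bc)² = (ac + bd)² + (ad − bc)²:
  37 · 149 = 5513: from (1² + 6²)(7² + 10²), take (1·7 − 6·10, 1·10 + 6·7) = (7 − 60, 10 + 42) = (-53, 52); dropping signs (only squares matter) gives (53, 52); check 53² + 52² = 2809 + 2704 = 5513 ✓.
Step 4: Order so x ≤ y and verify: 52² + 53² = 2704 + 2809 = 5513 = n. ✓

n = 5513 = 52² + 53² (one valid representation with x ≤ y).


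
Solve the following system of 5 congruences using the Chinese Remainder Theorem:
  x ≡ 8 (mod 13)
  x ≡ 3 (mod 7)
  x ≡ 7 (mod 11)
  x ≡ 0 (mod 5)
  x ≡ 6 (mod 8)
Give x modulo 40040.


Product of moduli M = 13 · 7 · 11 · 5 · 8 = 40040.
Merge one congruence at a time:
  Start: x ≡ 8 (mod 13).
  Combine with x ≡ 3 (mod 7); new modulus lcm = 91.
    Write x = 8 + 13·t and substitute into x ≡ 3 (mod 7): 13·t ≡ 3 − 8 = -5 (mod 7).
    Reduce coefficients mod 7: 6·t ≡ 2 (mod 7).
    The inverse of 6 mod 7 is 6 (since 6·6 = 36 = 5·7 + 1), so t ≡ 6·2 = 12 ≡ 5 (mod 7).
    Then x = 8 + 13·5 = 73, valid modulo lcm(13, 7) = 91: x ≡ 73 (mod 91).
  Combine with x ≡ 7 (mod 11); new modulus lcm = 1001.
    Write x = 73 + 91·t and substitute into x ≡ 7 (mod 11): 91·t ≡ 7 − 73 = -66 (mod 11).
    Reduce coefficients mod 11: 3·t ≡ 0 (mod 11).
    The inverse of 3 mod 11 is 4 (since 3·4 = 12 = 1·11 + 1), so t ≡ 4·0 = 0 ≡ 0 (mod 11).
    Then x = 73 + 91·0 = 73, valid modulo lcm(91, 11) = 1001: x ≡ 73 (mod 1001).
  Combine with x ≡ 0 (mod 5); new modulus lcm = 5005.
    Write x = 73 + 1001·t and substitute into x ≡ 0 (mod 5): 1001·t ≡ 0 − 73 = -73 (mod 5).
    Reduce coefficients mod 5: 1·t ≡ 2 (mod 5).
    So t ≡ 2 (mod 5).
    Then x = 73 + 1001·2 = 2075, valid modulo lcm(1001, 5) = 5005: x ≡ 2075 (mod 5005).
  Combine with x ≡ 6 (mod 8); new modulus lcm = 40040.
    Write x = 2075 + 5005·t and substitute into x ≡ 6 (mod 8): 5005·t ≡ 6 − 2075 = -2069 (mod 8).
    Reduce coefficients mod 8: 5·t ≡ 3 (mod 8).
    The inverse of 5 mod 8 is 5 (since 5·5 = 25 = 3·8 + 1), so t ≡ 5·3 = 15 ≡ 7 (mod 8).
    Then x = 2075 + 5005·7 = 37110, valid modulo lcm(5005, 8) = 40040: x ≡ 37110 (mod 40040).
Verify against each original: 37110 mod 13 = 8, 37110 mod 7 = 3, 37110 mod 11 = 7, 37110 mod 5 = 0, 37110 mod 8 = 6.

x ≡ 37110 (mod 40040).


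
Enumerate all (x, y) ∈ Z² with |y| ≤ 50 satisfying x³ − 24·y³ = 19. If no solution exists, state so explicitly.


The equation is x³ - 24y³ = 19. For fixed y, x³ = 24·y³ + 19, so a solution requires the RHS to be a perfect cube.
Strategy: iterate y from -50 to 50, compute RHS = 24·y³ + 19, and check whether it is a (positive or negative) perfect cube.
Check small values of y:
  y = 0: RHS = 19 is not a perfect cube.
  y = 1: RHS = 43 is not a perfect cube.
  y = -1: RHS = -5 is not a perfect cube.
  y = 2: RHS = 211 is not a perfect cube.
  y = -2: RHS = -173 is not a perfect cube.
  y = 3: RHS = 667 is not a perfect cube.
  y = -3: RHS = -629 is not a perfect cube.
Continuing the search up to |y| = 50 finds no solutions either.
No (x, y) in the scanned range satisfies the equation.

No integer solutions with |y| ≤ 50.


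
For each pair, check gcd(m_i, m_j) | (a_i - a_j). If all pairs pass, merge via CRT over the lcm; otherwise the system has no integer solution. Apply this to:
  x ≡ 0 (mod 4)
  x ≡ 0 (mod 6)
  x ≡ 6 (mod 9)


Moduli 4, 6, 9 are not pairwise coprime, so CRT works modulo lcm(m_i) when all pairwise compatibility conditions hold.
Pairwise compatibility: gcd(m_i, m_j) must divide a_i - a_j for every pair.
Merge one congruence at a time:
  Start: x ≡ 0 (mod 4).
  Combine with x ≡ 0 (mod 6): gcd(4, 6) = 2; 0 - 0 = 0, which IS divisible by 2, so compatible.
    Write x = 0 + 4·t and substitute into x ≡ 0 (mod 6): 4·t ≡ 0 − 0 = 0 (mod 6).
    Divide the congruence (and modulus) by g = 2: 2·t ≡ 0 (mod 3).
    The inverse of 2 mod 3 is 2 (since 2·2 = 4 = 1·3 + 1), so t ≡ 2·0 = 0 ≡ 0 (mod 3).
    Then x = 0 + 4·0 = 0, valid modulo lcm(4, 6) = 12: x ≡ 0 (mod 12).
  Combine with x ≡ 6 (mod 9): gcd(12, 9) = 3; 6 - 0 = 6, which IS divisible by 3, so compatible.
    Write x = 0 + 12·t and substitute into x ≡ 6 (mod 9): 12·t ≡ 6 − 0 = 6 (mod 9).
    Divide the congruence (and modulus) by g = 3: 4·t ≡ 2 (mod 3).
    Reduce coefficients mod 3: 1·t ≡ 2 (mod 3).
    So t ≡ 2 (mod 3).
    Then x = 0 + 12·2 = 24, valid modulo lcm(12, 9) = 36: x ≡ 24 (mod 36).
Verify: 24 mod 4 = 0, 24 mod 6 = 0, 24 mod 9 = 6.

x ≡ 24 (mod 36).


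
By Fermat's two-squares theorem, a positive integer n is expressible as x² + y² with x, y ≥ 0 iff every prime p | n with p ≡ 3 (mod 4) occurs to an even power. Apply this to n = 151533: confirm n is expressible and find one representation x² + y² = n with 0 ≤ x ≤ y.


Step 1: Factor n = 151533 = 3^2 · 113 · 149.
Step 2: Check the mod-4 condition on each prime factor: 3 ≡ 3 (mod 4), exponent 2 (must be even); 113 ≡ 1 (mod 4), exponent 1; 149 ≡ 1 (mod 4), exponent 1.
All primes ≡ 3 (mod 4) appear to even exponent (or don't appear), so by the two-squares theorem n IS expressible as a sum of two squares.
Step 3: Build a representation. Group n = k² · m with k = 3 and m = 113 · 149 = 16837 (a product of primes ≡ 1 (mod 4)); a representation of m scales to one of n via (k·x)² + (k·y)² = k²(x² + y²). Each prime p ≡ 1 (mod 4) is itself a sum of two squares; find a² by testing p − a² for a perfect square:
  113: 113 − 1² = 112, 113 − 2² = 109, 113 − 3² = 104, 113 − 4² = 97, 113 − 5² = 88, 113 − 6² = 77, 113 − 7² = 64 = 8² ⇒ 113 = 7² + 8².
  149: 149 − 1² = 148, 149 − 2² = 145, 149 − 3² = 140, 149 − 4² = 133, 149 − 5² = 124, 149 − 6² = 113, 149 − 7² = 100 = 10² ⇒ 149 = 7² + 10².
  Combine using the Brahmagupta–Fibonacci identity (a² + b²)(c² + d²) = (ac − bd)² + (ad + bc)² = (ac + bd)² + (ad − bc)²:
  113 · 149 = 16837: from (7² + 8²)(7² + 10²), take (7·7 − 8·10, 7·10 + 8·7) = (49 − 80, 70 + 56) = (-31, 126); dropping signs (only squares matter) gives (31, 126); check 31² + 126² = 961 + 15876 = 16837 ✓.
  Scale by k = 3: (3·31, 3·126) = (93, 378).
Step 4: Order so x ≤ y and verify: 93² + 378² = 8649 + 142884 = 151533 = n. ✓

n = 151533 = 93² + 378² (one valid representation with x ≤ y).


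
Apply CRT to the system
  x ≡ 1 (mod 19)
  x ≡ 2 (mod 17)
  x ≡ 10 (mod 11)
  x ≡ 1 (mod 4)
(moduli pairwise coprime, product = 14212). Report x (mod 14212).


Product of moduli M = 19 · 17 · 11 · 4 = 14212.
Merge one congruence at a time:
  Start: x ≡ 1 (mod 19).
  Combine with x ≡ 2 (mod 17); new modulus lcm = 323.
    Write x = 1 + 19·t and substitute into x ≡ 2 (mod 17): 19·t ≡ 2 − 1 = 1 (mod 17).
    Reduce coefficients mod 17: 2·t ≡ 1 (mod 17).
    The inverse of 2 mod 17 is 9 (since 2·9 = 18 = 1·17 + 1), so t ≡ 9·1 = 9 ≡ 9 (mod 17).
    Then x = 1 + 19·9 = 172, valid modulo lcm(19, 17) = 323: x ≡ 172 (mod 323).
  Combine with x ≡ 10 (mod 11); new modulus lcm = 3553.
    Write x = 172 + 323·t and substitute into x ≡ 10 (mod 11): 323·t ≡ 10 − 172 = -162 (mod 11).
    Reduce coefficients mod 11: 4·t ≡ 3 (mod 11).
    The inverse of 4 mod 11 is 3 (since 4·3 = 12 = 1·11 + 1), so t ≡ 3·3 = 9 ≡ 9 (mod 11).
    Then x = 172 + 323·9 = 3079, valid modulo lcm(323, 11) = 3553: x ≡ 3079 (mod 3553).
  Combine with x ≡ 1 (mod 4); new modulus lcm = 14212.
    Write x = 3079 + 3553·t and substitute into x ≡ 1 (mod 4): 3553·t ≡ 1 − 3079 = -3078 (mod 4).
    Reduce coefficients mod 4: 1·t ≡ 2 (mod 4).
    So t ≡ 2 (mod 4).
    Then x = 3079 + 3553·2 = 10185, valid modulo lcm(3553, 4) = 14212: x ≡ 10185 (mod 14212).
Verify against each original: 10185 mod 19 = 1, 10185 mod 17 = 2, 10185 mod 11 = 10, 10185 mod 4 = 1.

x ≡ 10185 (mod 14212).


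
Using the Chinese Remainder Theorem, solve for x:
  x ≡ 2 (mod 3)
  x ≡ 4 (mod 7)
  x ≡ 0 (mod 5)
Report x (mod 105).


Moduli 3, 7, 5 are pairwise coprime; by CRT there is a unique solution modulo M = 3 · 7 · 5 = 105.
Solve pairwise, accumulating the modulus:
  Start with x ≡ 2 (mod 3).
  Combine with x ≡ 4 (mod 7): since gcd(3, 7) = 1, we get a unique residue mod 21.
    Write x = 2 + 3·t and substitute into x ≡ 4 (mod 7): 3·t ≡ 4 − 2 = 2 (mod 7).
    The inverse of 3 mod 7 is 5 (since 3·5 = 15 = 2·7 + 1), so t ≡ 5·2 = 10 ≡ 3 (mod 7).
    Then x = 2 + 3·3 = 11, valid modulo lcm(3, 7) = 21: x ≡ 11 (mod 21).
  Combine with x ≡ 0 (mod 5): since gcd(21, 5) = 1, we get a unique residue mod 105.
    Write x = 11 + 21·t and substitute into x ≡ 0 (mod 5): 21·t ≡ 0 − 11 = -11 (mod 5).
    Reduce coefficients mod 5: 1·t ≡ 4 (mod 5).
    So t ≡ 4 (mod 5).
    Then x = 11 + 21·4 = 95, valid modulo lcm(21, 5) = 105: x ≡ 95 (mod 105).
Verify: 95 mod 3 = 2 ✓, 95 mod 7 = 4 ✓, 95 mod 5 = 0 ✓.

x ≡ 95 (mod 105).


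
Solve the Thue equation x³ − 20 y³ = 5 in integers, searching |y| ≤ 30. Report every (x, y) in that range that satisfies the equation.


The equation is x³ - 20y³ = 5. For fixed y, x³ = 20·y³ + 5, so a solution requires the RHS to be a perfect cube.
Strategy: iterate y from -30 to 30, compute RHS = 20·y³ + 5, and check whether it is a (positive or negative) perfect cube.
Check small values of y:
  y = 0: RHS = 5 is not a perfect cube.
  y = 1: RHS = 25 is not a perfect cube.
  y = -1: RHS = -15 is not a perfect cube.
  y = 2: RHS = 165 is not a perfect cube.
  y = -2: RHS = -155 is not a perfect cube.
  y = 3: RHS = 545 is not a perfect cube.
  y = -3: RHS = -535 is not a perfect cube.
Continuing the search up to |y| = 30 finds no solutions either.
No (x, y) in the scanned range satisfies the equation.

No integer solutions with |y| ≤ 30.


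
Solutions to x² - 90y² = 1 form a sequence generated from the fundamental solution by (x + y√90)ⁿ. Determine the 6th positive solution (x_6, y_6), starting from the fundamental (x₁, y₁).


Step 1: Find the fundamental solution (x₁, y₁) of x² - 90y² = 1.
  Expand √90 as a continued fraction. a₀ = ⌊√90⌋ = 9; iterate m_{k+1} = d_k·a_k − m_k, d_{k+1} = (90 − m_{k+1}²)/d_k, a_{k+1} = ⌊(a₀ + m_{k+1})/d_{k+1}⌋ (starting m₀ = 0, d₀ = 1), with convergents p_k = a_k·p_{k-1} + p_{k-2}, q_k = a_k·q_{k-1} + q_{k-2} (p₋₁ = 1, q₋₁ = 0):
  k = 0: a₀ = 9; p₀/q₀ = 9/1; p₀² − 90·q₀² = 81 − 90 = -9.
  k = 1: m = 9, d = 9, a = ⌊(9 + 9)/9⌋ = 2; p/q = (2·9 + 1)/(2·1 + 0) = 19/2; p² − 90·q² = 361 − 360 = 1.
  The first convergent with p² − 90·q² = 1 gives the fundamental solution (x₁, y₁) = (19, 2).
Step 2: Apply the recurrence (x_{n+1}, y_{n+1}) = (x₁x_n + 90y₁y_n, x₁y_n + y₁x_n) repeatedly.
  From (x_1, y_1) = (19, 2): x_2 = 19·19 + 90·2·2 = 721; y_2 = 19·2 + 2·19 = 76.
  From (x_2, y_2) = (721, 76): x_3 = 19·721 + 90·2·76 = 27379; y_3 = 19·76 + 2·721 = 2886.
  From (x_3, y_3) = (27379, 2886): x_4 = 19·27379 + 90·2·2886 = 1039681; y_4 = 19·2886 + 2·27379 = 109592.
  From (x_4, y_4) = (1039681, 109592): x_5 = 19·1039681 + 90·2·109592 = 39480499; y_5 = 19·109592 + 2·1039681 = 4161610.
  From (x_5, y_5) = (39480499, 4161610): x_6 = 19·39480499 + 90·2·4161610 = 1499219281; y_6 = 19·4161610 + 2·39480499 = 158031588.
Step 3: Verify x_6² - 90·y_6² = 2247658452522156961 - 2247658452522156960 = 1 (should be 1). ✓

(x_1, y_1) = (19, 2); (x_6, y_6) = (1499219281, 158031588).


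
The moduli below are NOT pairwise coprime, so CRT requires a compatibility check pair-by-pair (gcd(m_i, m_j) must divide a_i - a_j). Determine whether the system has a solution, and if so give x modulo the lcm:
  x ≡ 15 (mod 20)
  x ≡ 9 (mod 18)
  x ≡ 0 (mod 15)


Moduli 20, 18, 15 are not pairwise coprime, so CRT works modulo lcm(m_i) when all pairwise compatibility conditions hold.
Pairwise compatibility: gcd(m_i, m_j) must divide a_i - a_j for every pair.
Merge one congruence at a time:
  Start: x ≡ 15 (mod 20).
  Combine with x ≡ 9 (mod 18): gcd(20, 18) = 2; 9 - 15 = -6, which IS divisible by 2, so compatible.
    Write x = 15 + 20·t and substitute into x ≡ 9 (mod 18): 20·t ≡ 9 − 15 = -6 (mod 18).
    Divide the congruence (and modulus) by g = 2: 10·t ≡ -3 (mod 9).
    Reduce coefficients mod 9: 1·t ≡ 6 (mod 9).
    So t ≡ 6 (mod 9).
    Then x = 15 + 20·6 = 135, valid modulo lcm(20, 18) = 180: x ≡ 135 (mod 180).
  Combine with x ≡ 0 (mod 15): gcd(180, 15) = 15; 0 - 135 = -135, which IS divisible by 15, so compatible.
    Write x = 135 + 180·t and substitute into x ≡ 0 (mod 15): 180·t ≡ 0 − 135 = -135 (mod 15).
    Divide the congruence (and modulus) by g = 15: 12·t ≡ -9 (mod 1).
    Modulo 1 every t works; take t = 0.
    Then x = 135 + 180·0 = 135, valid modulo lcm(180, 15) = 180: x ≡ 135 (mod 180).
Verify: 135 mod 20 = 15, 135 mod 18 = 9, 135 mod 15 = 0.

x ≡ 135 (mod 180).


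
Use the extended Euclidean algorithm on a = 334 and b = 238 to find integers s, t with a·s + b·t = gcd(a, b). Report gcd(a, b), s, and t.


Euclidean algorithm on (334, 238) — divide until remainder is 0:
  334 = 1 · 238 + 96
  238 = 2 · 96 + 46
  96 = 2 · 46 + 4
  46 = 11 · 4 + 2
  4 = 2 · 2 + 0
gcd(334, 238) = 2.
Track Bezout coefficients alongside the remainders: start with r₀ = 334 = a·1 + b·0 (s = 1, t = 0) and r₁ = 238 = a·0 + b·1 (s = 0, t = 1); each new remainder r_{k+1} = r_{k-1} − q_k·r_k inherits s_{k+1} = s_{k-1} − q_k·s_k, t_{k+1} = t_{k-1} − q_k·t_k, so r_k = a·s_k + b·t_k at every step:
  q = 1: r = 96, s = 1 − 1·0 = 1, t = 0 − 1·1 = -1  (check: 334·1 + 238·(-1) = 96)
  q = 2: r = 46, s = 0 − 2·1 = -2, t = 1 − 2·(-1) = 3  (check: 334·(-2) + 238·3 = 46)
  q = 2: r = 4, s = 1 − 2·(-2) = 5, t = -1 − 2·3 = -7  (check: 334·5 + 238·(-7) = 4)
  q = 11: r = 2, s = -2 − 11·5 = -57, t = 3 − 11·(-7) = 80  (check: 334·(-57) + 238·80 = 2)
The row with r = 2 (the gcd) gives the Bezout coefficients s = -57, t = 80.
Result: 334 · (-57) + 238 · (80) = 2.

gcd(334, 238) = 2; s = -57, t = 80 (check: 334·(-57) + 238·80 = 2).


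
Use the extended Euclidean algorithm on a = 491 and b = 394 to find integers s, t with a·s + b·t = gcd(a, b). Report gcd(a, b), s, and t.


Euclidean algorithm on (491, 394) — divide until remainder is 0:
  491 = 1 · 394 + 97
  394 = 4 · 97 + 6
  97 = 16 · 6 + 1
  6 = 6 · 1 + 0
gcd(491, 394) = 1.
Track Bezout coefficients alongside the remainders: start with r₀ = 491 = a·1 + b·0 (s = 1, t = 0) and r₁ = 394 = a·0 + b·1 (s = 0, t = 1); each new remainder r_{k+1} = r_{k-1} − q_k·r_k inherits s_{k+1} = s_{k-1} − q_k·s_k, t_{k+1} = t_{k-1} − q_k·t_k, so r_k = a·s_k + b·t_k at every step:
  q = 1: r = 97, s = 1 − 1·0 = 1, t = 0 − 1·1 = -1  (check: 491·1 + 394·(-1) = 97)
  q = 4: r = 6, s = 0 − 4·1 = -4, t = 1 − 4·(-1) = 5  (check: 491·(-4) + 394·5 = 6)
  q = 16: r = 1, s = 1 − 16·(-4) = 65, t = -1 − 16·5 = -81  (check: 491·65 + 394·(-81) = 1)
The row with r = 1 (the gcd) gives the Bezout coefficients s = 65, t = -81.
Result: 491 · (65) + 394 · (-81) = 1.

gcd(491, 394) = 1; s = 65, t = -81 (check: 491·65 + 394·(-81) = 1).


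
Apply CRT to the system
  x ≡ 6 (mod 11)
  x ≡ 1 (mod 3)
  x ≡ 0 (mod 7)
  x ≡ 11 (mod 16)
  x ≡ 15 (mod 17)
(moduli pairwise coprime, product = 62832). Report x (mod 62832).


Product of moduli M = 11 · 3 · 7 · 16 · 17 = 62832.
Merge one congruence at a time:
  Start: x ≡ 6 (mod 11).
  Combine with x ≡ 1 (mod 3); new modulus lcm = 33.
    Write x = 6 + 11·t and substitute into x ≡ 1 (mod 3): 11·t ≡ 1 − 6 = -5 (mod 3).
    Reduce coefficients mod 3: 2·t ≡ 1 (mod 3).
    The inverse of 2 mod 3 is 2 (since 2·2 = 4 = 1·3 + 1), so t ≡ 2·1 = 2 ≡ 2 (mod 3).
    Then x = 6 + 11·2 = 28, valid modulo lcm(11, 3) = 33: x ≡ 28 (mod 33).
  Combine with x ≡ 0 (mod 7); new modulus lcm = 231.
    Write x = 28 + 33·t and substitute into x ≡ 0 (mod 7): 33·t ≡ 0 − 28 = -28 (mod 7).
    Reduce coefficients mod 7: 5·t ≡ 0 (mod 7).
    The inverse of 5 mod 7 is 3 (since 5·3 = 15 = 2·7 + 1), so t ≡ 3·0 = 0 ≡ 0 (mod 7).
    Then x = 28 + 33·0 = 28, valid modulo lcm(33, 7) = 231: x ≡ 28 (mod 231).
  Combine with x ≡ 11 (mod 16); new modulus lcm = 3696.
    Write x = 28 + 231·t and substitute into x ≡ 11 (mod 16): 231·t ≡ 11 − 28 = -17 (mod 16).
    Reduce coefficients mod 16: 7·t ≡ 15 (mod 16).
    The inverse of 7 mod 16 is 7 (since 7·7 = 49 = 3·16 + 1), so t ≡ 7·15 = 105 ≡ 9 (mod 16).
    Then x = 28 + 231·9 = 2107, valid modulo lcm(231, 16) = 3696: x ≡ 2107 (mod 3696).
  Combine with x ≡ 15 (mod 17); new modulus lcm = 62832.
    Write x = 2107 + 3696·t and substitute into x ≡ 15 (mod 17): 3696·t ≡ 15 − 2107 = -2092 (mod 17).
    Reduce coefficients mod 17: 7·t ≡ 16 (mod 17).
    The inverse of 7 mod 17 is 5 (since 7·5 = 35 = 2·17 + 1), so t ≡ 5·16 = 80 ≡ 12 (mod 17).
    Then x = 2107 + 3696·12 = 46459, valid modulo lcm(3696, 17) = 62832: x ≡ 46459 (mod 62832).
Verify against each original: 46459 mod 11 = 6, 46459 mod 3 = 1, 46459 mod 7 = 0, 46459 mod 16 = 11, 46459 mod 17 = 15.

x ≡ 46459 (mod 62832).


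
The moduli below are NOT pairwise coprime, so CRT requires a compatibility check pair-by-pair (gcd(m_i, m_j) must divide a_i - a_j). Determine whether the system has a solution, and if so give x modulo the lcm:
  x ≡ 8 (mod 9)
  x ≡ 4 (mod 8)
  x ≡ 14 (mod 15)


Moduli 9, 8, 15 are not pairwise coprime, so CRT works modulo lcm(m_i) when all pairwise compatibility conditions hold.
Pairwise compatibility: gcd(m_i, m_j) must divide a_i - a_j for every pair.
Merge one congruence at a time:
  Start: x ≡ 8 (mod 9).
  Combine with x ≡ 4 (mod 8): gcd(9, 8) = 1; 4 - 8 = -4, which IS divisible by 1, so compatible.
    Write x = 8 + 9·t and substitute into x ≡ 4 (mod 8): 9·t ≡ 4 − 8 = -4 (mod 8).
    Reduce coefficients mod 8: 1·t ≡ 4 (mod 8).
    So t ≡ 4 (mod 8).
    Then x = 8 + 9·4 = 44, valid modulo lcm(9, 8) = 72: x ≡ 44 (mod 72).
  Combine with x ≡ 14 (mod 15): gcd(72, 15) = 3; 14 - 44 = -30, which IS divisible by 3, so compatible.
    Write x = 44 + 72·t and substitute into x ≡ 14 (mod 15): 72·t ≡ 14 − 44 = -30 (mod 15).
    Divide the congruence (and modulus) by g = 3: 24·t ≡ -10 (mod 5).
    Reduce coefficients mod 5: 4·t ≡ 0 (mod 5).
    The inverse of 4 mod 5 is 4 (since 4·4 = 16 = 3·5 + 1), so t ≡ 4·0 = 0 ≡ 0 (mod 5).
    Then x = 44 + 72·0 = 44, valid modulo lcm(72, 15) = 360: x ≡ 44 (mod 360).
Verify: 44 mod 9 = 8, 44 mod 8 = 4, 44 mod 15 = 14.

x ≡ 44 (mod 360).


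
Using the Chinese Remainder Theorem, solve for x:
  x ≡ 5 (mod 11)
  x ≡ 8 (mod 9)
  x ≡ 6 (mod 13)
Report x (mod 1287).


Moduli 11, 9, 13 are pairwise coprime; by CRT there is a unique solution modulo M = 11 · 9 · 13 = 1287.
Solve pairwise, accumulating the modulus:
  Start with x ≡ 5 (mod 11).
  Combine with x ≡ 8 (mod 9): since gcd(11, 9) = 1, we get a unique residue mod 99.
    Write x = 5 + 11·t and substitute into x ≡ 8 (mod 9): 11·t ≡ 8 − 5 = 3 (mod 9).
    Reduce coefficients mod 9: 2·t ≡ 3 (mod 9).
    The inverse of 2 mod 9 is 5 (since 2·5 = 10 = 1·9 + 1), so t ≡ 5·3 = 15 ≡ 6 (mod 9).
    Then x = 5 + 11·6 = 71, valid modulo lcm(11, 9) = 99: x ≡ 71 (mod 99).
  Combine with x ≡ 6 (mod 13): since gcd(99, 13) = 1, we get a unique residue mod 1287.
    Write x = 71 + 99·t and substitute into x ≡ 6 (mod 13): 99·t ≡ 6 − 71 = -65 (mod 13).
    Reduce coefficients mod 13: 8·t ≡ 0 (mod 13).
    The inverse of 8 mod 13 is 5 (since 8·5 = 40 = 3·13 + 1), so t ≡ 5·0 = 0 ≡ 0 (mod 13).
    Then x = 71 + 99·0 = 71, valid modulo lcm(99, 13) = 1287: x ≡ 71 (mod 1287).
Verify: 71 mod 11 = 5 ✓, 71 mod 9 = 8 ✓, 71 mod 13 = 6 ✓.

x ≡ 71 (mod 1287).


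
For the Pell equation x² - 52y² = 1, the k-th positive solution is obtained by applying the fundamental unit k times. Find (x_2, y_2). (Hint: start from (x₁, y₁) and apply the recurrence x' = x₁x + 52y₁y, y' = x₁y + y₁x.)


Step 1: Find the fundamental solution (x₁, y₁) of x² - 52y² = 1.
  Expand √52 as a continued fraction. a₀ = ⌊√52⌋ = 7; iterate m_{k+1} = d_k·a_k − m_k, d_{k+1} = (52 − m_{k+1}²)/d_k, a_{k+1} = ⌊(a₀ + m_{k+1})/d_{k+1}⌋ (starting m₀ = 0, d₀ = 1), with convergents p_k = a_k·p_{k-1} + p_{k-2}, q_k = a_k·q_{k-1} + q_{k-2} (p₋₁ = 1, q₋₁ = 0):
  k = 0: a₀ = 7; p₀/q₀ = 7/1; p₀² − 52·q₀² = 49 − 52 = -3.
  k = 1: m = 7, d = 3, a = ⌊(7 + 7)/3⌋ = 4; p/q = (4·7 + 1)/(4·1 + 0) = 29/4; p² − 52·q² = 841 − 832 = 9.
  k = 2: m = 5, d = 9, a = ⌊(7 + 5)/9⌋ = 1; p/q = (1·29 + 7)/(1·4 + 1) = 36/5; p² − 52·q² = 1296 − 1300 = -4.
  k = 3: m = 4, d = 4, a = ⌊(7 + 4)/4⌋ = 2; p/q = (2·36 + 29)/(2·5 + 4) = 101/14; p² − 52·q² = 10201 − 10192 = 9.
  k = 4: m = 4, d = 9, a = ⌊(7 + 4)/9⌋ = 1; p/q = (1·101 + 36)/(1·14 + 5) = 137/19; p² − 52·q² = 18769 − 18772 = -3.
  k = 5: m = 5, d = 3, a = ⌊(7 + 5)/3⌋ = 4; p/q = (4·137 + 101)/(4·19 + 14) = 649/90; p² − 52·q² = 421201 − 421200 = 1.
  The first convergent with p² − 52·q² = 1 gives the fundamental solution (x₁, y₁) = (649, 90).
Step 2: Apply the recurrence (x_{n+1}, y_{n+1}) = (x₁x_n + 52y₁y_n, x₁y_n + y₁x_n) repeatedly.
  From (x_1, y_1) = (649, 90): x_2 = 649·649 + 52·90·90 = 842401; y_2 = 649·90 + 90·649 = 116820.
Step 3: Verify x_2² - 52·y_2² = 709639444801 - 709639444800 = 1 (should be 1). ✓

(x_1, y_1) = (649, 90); (x_2, y_2) = (842401, 116820).


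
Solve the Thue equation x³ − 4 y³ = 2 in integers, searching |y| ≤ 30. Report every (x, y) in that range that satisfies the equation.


The equation is x³ - 4y³ = 2. For fixed y, x³ = 4·y³ + 2, so a solution requires the RHS to be a perfect cube.
Strategy: iterate y from -30 to 30, compute RHS = 4·y³ + 2, and check whether it is a (positive or negative) perfect cube.
Check small values of y:
  y = 0: RHS = 2 is not a perfect cube.
  y = 1: RHS = 6 is not a perfect cube.
  y = -1: RHS = -2 is not a perfect cube.
  y = 2: RHS = 34 is not a perfect cube.
  y = -2: RHS = -30 is not a perfect cube.
  y = 3: RHS = 110 is not a perfect cube.
  y = -3: RHS = -106 is not a perfect cube.
Continuing the search up to |y| = 30 finds no solutions either.
No (x, y) in the scanned range satisfies the equation.

No integer solutions with |y| ≤ 30.


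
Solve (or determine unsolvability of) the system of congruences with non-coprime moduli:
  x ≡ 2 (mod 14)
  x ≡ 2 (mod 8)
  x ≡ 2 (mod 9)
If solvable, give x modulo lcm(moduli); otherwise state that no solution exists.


Moduli 14, 8, 9 are not pairwise coprime, so CRT works modulo lcm(m_i) when all pairwise compatibility conditions hold.
Pairwise compatibility: gcd(m_i, m_j) must divide a_i - a_j for every pair.
Merge one congruence at a time:
  Start: x ≡ 2 (mod 14).
  Combine with x ≡ 2 (mod 8): gcd(14, 8) = 2; 2 - 2 = 0, which IS divisible by 2, so compatible.
    Write x = 2 + 14·t and substitute into x ≡ 2 (mod 8): 14·t ≡ 2 − 2 = 0 (mod 8).
    Divide the congruence (and modulus) by g = 2: 7·t ≡ 0 (mod 4).
    Reduce coefficients mod 4: 3·t ≡ 0 (mod 4).
    The inverse of 3 mod 4 is 3 (since 3·3 = 9 = 2·4 + 1), so t ≡ 3·0 = 0 ≡ 0 (mod 4).
    Then x = 2 + 14·0 = 2, valid modulo lcm(14, 8) = 56: x ≡ 2 (mod 56).
  Combine with x ≡ 2 (mod 9): gcd(56, 9) = 1; 2 - 2 = 0, which IS divisible by 1, so compatible.
    Write x = 2 + 56·t and substitute into x ≡ 2 (mod 9): 56·t ≡ 2 − 2 = 0 (mod 9).
    Reduce coefficients mod 9: 2·t ≡ 0 (mod 9).
    The inverse of 2 mod 9 is 5 (since 2·5 = 10 = 1·9 + 1), so t ≡ 5·0 = 0 ≡ 0 (mod 9).
    Then x = 2 + 56·0 = 2, valid modulo lcm(56, 9) = 504: x ≡ 2 (mod 504).
Verify: 2 mod 14 = 2, 2 mod 8 = 2, 2 mod 9 = 2.

x ≡ 2 (mod 504).


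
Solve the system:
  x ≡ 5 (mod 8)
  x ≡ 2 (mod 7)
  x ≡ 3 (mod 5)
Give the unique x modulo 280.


Moduli 8, 7, 5 are pairwise coprime; by CRT there is a unique solution modulo M = 8 · 7 · 5 = 280.
Solve pairwise, accumulating the modulus:
  Start with x ≡ 5 (mod 8).
  Combine with x ≡ 2 (mod 7): since gcd(8, 7) = 1, we get a unique residue mod 56.
    Write x = 5 + 8·t and substitute into x ≡ 2 (mod 7): 8·t ≡ 2 − 5 = -3 (mod 7).
    Reduce coefficients mod 7: 1·t ≡ 4 (mod 7).
    So t ≡ 4 (mod 7).
    Then x = 5 + 8·4 = 37, valid modulo lcm(8, 7) = 56: x ≡ 37 (mod 56).
  Combine with x ≡ 3 (mod 5): since gcd(56, 5) = 1, we get a unique residue mod 280.
    Write x = 37 + 56·t and substitute into x ≡ 3 (mod 5): 56·t ≡ 3 − 37 = -34 (mod 5).
    Reduce coefficients mod 5: 1·t ≡ 1 (mod 5).
    So t ≡ 1 (mod 5).
    Then x = 37 + 56·1 = 93, valid modulo lcm(56, 5) = 280: x ≡ 93 (mod 280).
Verify: 93 mod 8 = 5 ✓, 93 mod 7 = 2 ✓, 93 mod 5 = 3 ✓.

x ≡ 93 (mod 280).


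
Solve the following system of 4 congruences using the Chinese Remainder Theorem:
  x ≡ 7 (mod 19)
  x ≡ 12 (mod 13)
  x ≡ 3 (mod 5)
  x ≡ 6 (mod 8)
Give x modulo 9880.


Product of moduli M = 19 · 13 · 5 · 8 = 9880.
Merge one congruence at a time:
  Start: x ≡ 7 (mod 19).
  Combine with x ≡ 12 (mod 13); new modulus lcm = 247.
    Write x = 7 + 19·t and substitute into x ≡ 12 (mod 13): 19·t ≡ 12 − 7 = 5 (mod 13).
    Reduce coefficients mod 13: 6·t ≡ 5 (mod 13).
    The inverse of 6 mod 13 is 11 (since 6·11 = 66 = 5·13 + 1), so t ≡ 11·5 = 55 ≡ 3 (mod 13).
    Then x = 7 + 19·3 = 64, valid modulo lcm(19, 13) = 247: x ≡ 64 (mod 247).
  Combine with x ≡ 3 (mod 5); new modulus lcm = 1235.
    Write x = 64 + 247·t and substitute into x ≡ 3 (mod 5): 247·t ≡ 3 − 64 = -61 (mod 5).
    Reduce coefficients mod 5: 2·t ≡ 4 (mod 5).
    The inverse of 2 mod 5 is 3 (since 2·3 = 6 = 1·5 + 1), so t ≡ 3·4 = 12 ≡ 2 (mod 5).
    Then x = 64 + 247·2 = 558, valid modulo lcm(247, 5) = 1235: x ≡ 558 (mod 1235).
  Combine with x ≡ 6 (mod 8); new modulus lcm = 9880.
    Write x = 558 + 1235·t and substitute into x ≡ 6 (mod 8): 1235·t ≡ 6 − 558 = -552 (mod 8).
    Reduce coefficients mod 8: 3·t ≡ 0 (mod 8).
    The inverse of 3 mod 8 is 3 (since 3·3 = 9 = 1·8 + 1), so t ≡ 3·0 = 0 ≡ 0 (mod 8).
    Then x = 558 + 1235·0 = 558, valid modulo lcm(1235, 8) = 9880: x ≡ 558 (mod 9880).
Verify against each original: 558 mod 19 = 7, 558 mod 13 = 12, 558 mod 5 = 3, 558 mod 8 = 6.

x ≡ 558 (mod 9880).


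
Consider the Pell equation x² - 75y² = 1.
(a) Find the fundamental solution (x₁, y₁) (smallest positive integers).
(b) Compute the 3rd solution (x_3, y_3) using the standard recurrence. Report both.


Step 1: Find the fundamental solution (x₁, y₁) of x² - 75y² = 1.
  Expand √75 as a continued fraction. a₀ = ⌊√75⌋ = 8; iterate m_{k+1} = d_k·a_k − m_k, d_{k+1} = (75 − m_{k+1}²)/d_k, a_{k+1} = ⌊(a₀ + m_{k+1})/d_{k+1}⌋ (starting m₀ = 0, d₀ = 1), with convergents p_k = a_k·p_{k-1} + p_{k-2}, q_k = a_k·q_{k-1} + q_{k-2} (p₋₁ = 1, q₋₁ = 0):
  k = 0: a₀ = 8; p₀/q₀ = 8/1; p₀² − 75·q₀² = 64 − 75 = -11.
  k = 1: m = 8, d = 11, a = ⌊(8 + 8)/11⌋ = 1; p/q = (1·8 + 1)/(1·1 + 0) = 9/1; p² − 75·q² = 81 − 75 = 6.
  k = 2: m = 3, d = 6, a = ⌊(8 + 3)/6⌋ = 1; p/q = (1·9 + 8)/(1·1 + 1) = 17/2; p² − 75·q² = 289 − 300 = -11.
  k = 3: m = 3, d = 11, a = ⌊(8 + 3)/11⌋ = 1; p/q = (1·17 + 9)/(1·2 + 1) = 26/3; p² − 75·q² = 676 − 675 = 1.
  The first convergent with p² − 75·q² = 1 gives the fundamental solution (x₁, y₁) = (26, 3).
Step 2: Apply the recurrence (x_{n+1}, y_{n+1}) = (x₁x_n + 75y₁y_n, x₁y_n + y₁x_n) repeatedly.
  From (x_1, y_1) = (26, 3): x_2 = 26·26 + 75·3·3 = 1351; y_2 = 26·3 + 3·26 = 156.
  From (x_2, y_2) = (1351, 156): x_3 = 26·1351 + 75·3·156 = 70226; y_3 = 26·156 + 3·1351 = 8109.
Step 3: Verify x_3² - 75·y_3² = 4931691076 - 4931691075 = 1 (should be 1). ✓

(x_1, y_1) = (26, 3); (x_3, y_3) = (70226, 8109).
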